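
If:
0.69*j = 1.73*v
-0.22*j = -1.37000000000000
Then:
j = 6.23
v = 2.48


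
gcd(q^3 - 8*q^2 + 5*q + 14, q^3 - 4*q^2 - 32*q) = 1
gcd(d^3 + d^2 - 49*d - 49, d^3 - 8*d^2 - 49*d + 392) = d^2 - 49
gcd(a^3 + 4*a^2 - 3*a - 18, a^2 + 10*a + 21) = a + 3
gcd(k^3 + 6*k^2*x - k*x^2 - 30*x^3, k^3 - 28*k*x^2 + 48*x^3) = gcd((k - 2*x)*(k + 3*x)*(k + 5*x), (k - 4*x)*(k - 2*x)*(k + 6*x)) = -k + 2*x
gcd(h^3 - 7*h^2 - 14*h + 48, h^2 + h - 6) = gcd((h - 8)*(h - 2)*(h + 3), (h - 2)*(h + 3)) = h^2 + h - 6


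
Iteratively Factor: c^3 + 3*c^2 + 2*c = (c + 1)*(c^2 + 2*c) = (c + 1)*(c + 2)*(c)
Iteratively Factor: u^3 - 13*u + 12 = (u + 4)*(u^2 - 4*u + 3) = (u - 3)*(u + 4)*(u - 1)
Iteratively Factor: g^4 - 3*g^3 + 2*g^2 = (g - 2)*(g^3 - g^2) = (g - 2)*(g - 1)*(g^2) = g*(g - 2)*(g - 1)*(g)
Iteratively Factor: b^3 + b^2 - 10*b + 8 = (b + 4)*(b^2 - 3*b + 2) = (b - 2)*(b + 4)*(b - 1)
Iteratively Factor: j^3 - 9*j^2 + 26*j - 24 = (j - 3)*(j^2 - 6*j + 8) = (j - 4)*(j - 3)*(j - 2)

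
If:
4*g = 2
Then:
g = 1/2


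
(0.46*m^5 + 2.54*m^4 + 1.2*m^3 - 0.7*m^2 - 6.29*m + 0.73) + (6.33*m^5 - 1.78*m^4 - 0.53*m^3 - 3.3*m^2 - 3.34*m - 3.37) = 6.79*m^5 + 0.76*m^4 + 0.67*m^3 - 4.0*m^2 - 9.63*m - 2.64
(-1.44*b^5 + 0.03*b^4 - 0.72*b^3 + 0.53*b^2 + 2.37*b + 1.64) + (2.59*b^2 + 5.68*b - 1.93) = -1.44*b^5 + 0.03*b^4 - 0.72*b^3 + 3.12*b^2 + 8.05*b - 0.29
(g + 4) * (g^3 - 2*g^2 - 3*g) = g^4 + 2*g^3 - 11*g^2 - 12*g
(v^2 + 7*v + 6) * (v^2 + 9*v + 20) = v^4 + 16*v^3 + 89*v^2 + 194*v + 120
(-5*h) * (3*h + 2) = -15*h^2 - 10*h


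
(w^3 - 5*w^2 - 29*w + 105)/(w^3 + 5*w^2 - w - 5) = (w^2 - 10*w + 21)/(w^2 - 1)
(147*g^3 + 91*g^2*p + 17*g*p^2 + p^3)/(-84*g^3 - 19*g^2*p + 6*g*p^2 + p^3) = (7*g + p)/(-4*g + p)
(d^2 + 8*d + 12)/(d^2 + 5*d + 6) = (d + 6)/(d + 3)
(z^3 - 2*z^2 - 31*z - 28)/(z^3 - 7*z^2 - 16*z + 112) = (z + 1)/(z - 4)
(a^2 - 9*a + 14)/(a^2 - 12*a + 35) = (a - 2)/(a - 5)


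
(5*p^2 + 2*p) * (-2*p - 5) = -10*p^3 - 29*p^2 - 10*p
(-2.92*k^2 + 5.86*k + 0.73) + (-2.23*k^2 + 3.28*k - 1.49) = -5.15*k^2 + 9.14*k - 0.76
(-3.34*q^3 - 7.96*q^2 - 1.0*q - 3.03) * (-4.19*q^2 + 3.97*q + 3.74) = 13.9946*q^5 + 20.0926*q^4 - 39.9028*q^3 - 21.0447*q^2 - 15.7691*q - 11.3322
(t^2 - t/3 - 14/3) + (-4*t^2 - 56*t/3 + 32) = -3*t^2 - 19*t + 82/3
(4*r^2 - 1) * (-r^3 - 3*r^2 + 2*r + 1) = -4*r^5 - 12*r^4 + 9*r^3 + 7*r^2 - 2*r - 1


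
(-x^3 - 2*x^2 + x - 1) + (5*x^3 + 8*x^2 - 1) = 4*x^3 + 6*x^2 + x - 2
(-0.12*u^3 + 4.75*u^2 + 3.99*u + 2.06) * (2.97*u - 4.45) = -0.3564*u^4 + 14.6415*u^3 - 9.2872*u^2 - 11.6373*u - 9.167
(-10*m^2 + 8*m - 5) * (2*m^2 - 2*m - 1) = -20*m^4 + 36*m^3 - 16*m^2 + 2*m + 5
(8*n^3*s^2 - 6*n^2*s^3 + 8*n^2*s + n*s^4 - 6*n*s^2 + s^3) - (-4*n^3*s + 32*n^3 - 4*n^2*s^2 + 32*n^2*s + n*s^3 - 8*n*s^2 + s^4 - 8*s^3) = 8*n^3*s^2 + 4*n^3*s - 32*n^3 - 6*n^2*s^3 + 4*n^2*s^2 - 24*n^2*s + n*s^4 - n*s^3 + 2*n*s^2 - s^4 + 9*s^3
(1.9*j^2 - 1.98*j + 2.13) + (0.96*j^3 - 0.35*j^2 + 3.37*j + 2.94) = 0.96*j^3 + 1.55*j^2 + 1.39*j + 5.07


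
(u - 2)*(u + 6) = u^2 + 4*u - 12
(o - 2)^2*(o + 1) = o^3 - 3*o^2 + 4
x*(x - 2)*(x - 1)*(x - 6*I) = x^4 - 3*x^3 - 6*I*x^3 + 2*x^2 + 18*I*x^2 - 12*I*x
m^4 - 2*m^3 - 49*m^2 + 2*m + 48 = (m - 8)*(m - 1)*(m + 1)*(m + 6)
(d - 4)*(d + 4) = d^2 - 16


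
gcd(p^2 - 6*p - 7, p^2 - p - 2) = p + 1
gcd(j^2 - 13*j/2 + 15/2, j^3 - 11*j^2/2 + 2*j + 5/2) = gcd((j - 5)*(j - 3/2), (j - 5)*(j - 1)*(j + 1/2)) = j - 5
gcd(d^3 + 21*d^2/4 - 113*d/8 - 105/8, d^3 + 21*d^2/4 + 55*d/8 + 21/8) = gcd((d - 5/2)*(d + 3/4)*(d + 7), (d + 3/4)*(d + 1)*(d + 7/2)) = d + 3/4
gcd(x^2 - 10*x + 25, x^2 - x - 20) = x - 5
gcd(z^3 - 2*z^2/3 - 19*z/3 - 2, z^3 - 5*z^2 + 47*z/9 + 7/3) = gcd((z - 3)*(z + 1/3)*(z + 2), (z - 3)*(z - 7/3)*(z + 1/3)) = z^2 - 8*z/3 - 1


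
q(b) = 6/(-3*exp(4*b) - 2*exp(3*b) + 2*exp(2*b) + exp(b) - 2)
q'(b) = 6*(12*exp(4*b) + 6*exp(3*b) - 4*exp(2*b) - exp(b))/(-3*exp(4*b) - 2*exp(3*b) + 2*exp(2*b) + exp(b) - 2)^2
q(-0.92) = -4.04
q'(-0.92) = -0.95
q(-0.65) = -4.17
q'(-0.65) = 0.38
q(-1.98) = -3.28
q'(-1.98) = -0.35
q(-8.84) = -3.00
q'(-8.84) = -0.00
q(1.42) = -0.01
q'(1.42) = 0.02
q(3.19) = -0.00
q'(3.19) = 0.00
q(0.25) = -0.61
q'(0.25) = 2.34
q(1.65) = -0.00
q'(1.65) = 0.01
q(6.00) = 0.00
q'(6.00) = 0.00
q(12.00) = 0.00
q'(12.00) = 0.00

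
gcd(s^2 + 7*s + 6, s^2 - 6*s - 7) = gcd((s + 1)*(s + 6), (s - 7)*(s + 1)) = s + 1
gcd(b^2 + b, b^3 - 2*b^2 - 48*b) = b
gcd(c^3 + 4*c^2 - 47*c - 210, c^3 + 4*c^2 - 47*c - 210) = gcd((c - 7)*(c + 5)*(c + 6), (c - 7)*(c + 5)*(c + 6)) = c^3 + 4*c^2 - 47*c - 210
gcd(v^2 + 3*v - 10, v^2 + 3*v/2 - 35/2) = v + 5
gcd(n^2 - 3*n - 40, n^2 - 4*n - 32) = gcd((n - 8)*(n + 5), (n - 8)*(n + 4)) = n - 8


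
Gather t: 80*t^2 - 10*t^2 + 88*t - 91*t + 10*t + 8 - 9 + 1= 70*t^2 + 7*t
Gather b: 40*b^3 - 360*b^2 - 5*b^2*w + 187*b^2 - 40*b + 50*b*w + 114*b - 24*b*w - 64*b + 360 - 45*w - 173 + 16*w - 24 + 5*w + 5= 40*b^3 + b^2*(-5*w - 173) + b*(26*w + 10) - 24*w + 168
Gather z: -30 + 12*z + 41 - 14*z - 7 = 4 - 2*z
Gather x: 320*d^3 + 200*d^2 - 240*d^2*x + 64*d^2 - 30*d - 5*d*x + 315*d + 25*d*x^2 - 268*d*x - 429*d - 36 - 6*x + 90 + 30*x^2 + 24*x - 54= 320*d^3 + 264*d^2 - 144*d + x^2*(25*d + 30) + x*(-240*d^2 - 273*d + 18)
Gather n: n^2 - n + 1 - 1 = n^2 - n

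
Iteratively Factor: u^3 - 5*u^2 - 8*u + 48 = (u - 4)*(u^2 - u - 12) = (u - 4)^2*(u + 3)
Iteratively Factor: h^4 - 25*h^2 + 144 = (h - 3)*(h^3 + 3*h^2 - 16*h - 48) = (h - 4)*(h - 3)*(h^2 + 7*h + 12) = (h - 4)*(h - 3)*(h + 4)*(h + 3)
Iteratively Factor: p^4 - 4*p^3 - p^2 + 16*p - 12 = (p - 3)*(p^3 - p^2 - 4*p + 4) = (p - 3)*(p - 1)*(p^2 - 4) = (p - 3)*(p - 1)*(p + 2)*(p - 2)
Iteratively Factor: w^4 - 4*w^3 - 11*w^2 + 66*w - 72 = (w - 3)*(w^3 - w^2 - 14*w + 24) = (w - 3)*(w - 2)*(w^2 + w - 12) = (w - 3)*(w - 2)*(w + 4)*(w - 3)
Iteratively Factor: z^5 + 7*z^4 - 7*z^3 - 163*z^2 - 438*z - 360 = (z + 4)*(z^4 + 3*z^3 - 19*z^2 - 87*z - 90) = (z + 2)*(z + 4)*(z^3 + z^2 - 21*z - 45) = (z - 5)*(z + 2)*(z + 4)*(z^2 + 6*z + 9) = (z - 5)*(z + 2)*(z + 3)*(z + 4)*(z + 3)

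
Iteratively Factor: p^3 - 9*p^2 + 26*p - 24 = (p - 3)*(p^2 - 6*p + 8) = (p - 4)*(p - 3)*(p - 2)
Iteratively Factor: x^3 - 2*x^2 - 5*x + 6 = (x + 2)*(x^2 - 4*x + 3) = (x - 1)*(x + 2)*(x - 3)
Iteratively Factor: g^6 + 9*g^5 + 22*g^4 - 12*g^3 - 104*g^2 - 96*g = (g - 2)*(g^5 + 11*g^4 + 44*g^3 + 76*g^2 + 48*g) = (g - 2)*(g + 2)*(g^4 + 9*g^3 + 26*g^2 + 24*g) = (g - 2)*(g + 2)*(g + 4)*(g^3 + 5*g^2 + 6*g) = (g - 2)*(g + 2)^2*(g + 4)*(g^2 + 3*g) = (g - 2)*(g + 2)^2*(g + 3)*(g + 4)*(g)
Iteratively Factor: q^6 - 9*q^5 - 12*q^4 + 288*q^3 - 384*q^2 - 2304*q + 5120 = (q - 4)*(q^5 - 5*q^4 - 32*q^3 + 160*q^2 + 256*q - 1280) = (q - 4)^2*(q^4 - q^3 - 36*q^2 + 16*q + 320) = (q - 4)^2*(q + 4)*(q^3 - 5*q^2 - 16*q + 80) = (q - 4)^3*(q + 4)*(q^2 - q - 20) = (q - 5)*(q - 4)^3*(q + 4)*(q + 4)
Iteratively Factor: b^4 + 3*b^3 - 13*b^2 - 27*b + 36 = (b + 4)*(b^3 - b^2 - 9*b + 9) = (b + 3)*(b + 4)*(b^2 - 4*b + 3) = (b - 1)*(b + 3)*(b + 4)*(b - 3)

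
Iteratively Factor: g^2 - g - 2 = (g - 2)*(g + 1)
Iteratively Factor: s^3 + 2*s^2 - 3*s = (s)*(s^2 + 2*s - 3) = s*(s + 3)*(s - 1)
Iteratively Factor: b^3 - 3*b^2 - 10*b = (b - 5)*(b^2 + 2*b) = b*(b - 5)*(b + 2)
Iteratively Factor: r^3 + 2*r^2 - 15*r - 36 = (r - 4)*(r^2 + 6*r + 9) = (r - 4)*(r + 3)*(r + 3)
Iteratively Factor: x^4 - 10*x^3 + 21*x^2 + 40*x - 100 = (x - 2)*(x^3 - 8*x^2 + 5*x + 50) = (x - 2)*(x + 2)*(x^2 - 10*x + 25) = (x - 5)*(x - 2)*(x + 2)*(x - 5)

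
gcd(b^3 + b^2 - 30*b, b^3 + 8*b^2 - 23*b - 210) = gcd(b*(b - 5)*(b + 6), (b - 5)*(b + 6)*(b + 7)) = b^2 + b - 30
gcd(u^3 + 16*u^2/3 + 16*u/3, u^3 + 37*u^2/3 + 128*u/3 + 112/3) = u^2 + 16*u/3 + 16/3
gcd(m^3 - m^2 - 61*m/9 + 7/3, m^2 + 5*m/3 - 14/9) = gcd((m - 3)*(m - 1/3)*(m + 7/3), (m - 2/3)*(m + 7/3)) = m + 7/3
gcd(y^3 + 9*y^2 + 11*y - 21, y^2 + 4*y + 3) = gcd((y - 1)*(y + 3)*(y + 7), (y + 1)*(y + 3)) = y + 3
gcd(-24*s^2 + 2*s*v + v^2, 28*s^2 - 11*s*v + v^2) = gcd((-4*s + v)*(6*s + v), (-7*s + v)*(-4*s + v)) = 4*s - v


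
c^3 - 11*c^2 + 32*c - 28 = (c - 7)*(c - 2)^2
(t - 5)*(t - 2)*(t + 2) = t^3 - 5*t^2 - 4*t + 20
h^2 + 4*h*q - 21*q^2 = (h - 3*q)*(h + 7*q)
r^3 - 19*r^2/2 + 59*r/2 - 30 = (r - 4)*(r - 3)*(r - 5/2)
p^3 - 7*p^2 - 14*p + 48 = (p - 8)*(p - 2)*(p + 3)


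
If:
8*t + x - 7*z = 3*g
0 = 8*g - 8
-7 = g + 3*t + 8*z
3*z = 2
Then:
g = 1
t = -40/9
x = 389/9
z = 2/3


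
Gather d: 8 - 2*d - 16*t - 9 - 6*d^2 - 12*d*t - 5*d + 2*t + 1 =-6*d^2 + d*(-12*t - 7) - 14*t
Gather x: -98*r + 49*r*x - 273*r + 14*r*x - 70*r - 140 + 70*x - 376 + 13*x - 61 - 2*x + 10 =-441*r + x*(63*r + 81) - 567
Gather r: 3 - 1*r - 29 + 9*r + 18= 8*r - 8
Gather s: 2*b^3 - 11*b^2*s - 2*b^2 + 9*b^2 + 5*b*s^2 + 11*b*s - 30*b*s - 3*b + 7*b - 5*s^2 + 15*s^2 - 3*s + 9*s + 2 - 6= 2*b^3 + 7*b^2 + 4*b + s^2*(5*b + 10) + s*(-11*b^2 - 19*b + 6) - 4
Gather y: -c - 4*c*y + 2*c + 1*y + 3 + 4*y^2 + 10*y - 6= c + 4*y^2 + y*(11 - 4*c) - 3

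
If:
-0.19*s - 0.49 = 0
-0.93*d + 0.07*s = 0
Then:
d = -0.19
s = -2.58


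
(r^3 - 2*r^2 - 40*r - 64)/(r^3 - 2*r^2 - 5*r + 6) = (r^2 - 4*r - 32)/(r^2 - 4*r + 3)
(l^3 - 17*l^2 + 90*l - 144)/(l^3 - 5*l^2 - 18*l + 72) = (l - 8)/(l + 4)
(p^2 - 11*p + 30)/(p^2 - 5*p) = (p - 6)/p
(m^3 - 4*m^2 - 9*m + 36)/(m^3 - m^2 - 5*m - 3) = (m^2 - m - 12)/(m^2 + 2*m + 1)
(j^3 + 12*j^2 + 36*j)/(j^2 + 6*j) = j + 6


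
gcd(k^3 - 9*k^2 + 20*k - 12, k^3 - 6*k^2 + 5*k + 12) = 1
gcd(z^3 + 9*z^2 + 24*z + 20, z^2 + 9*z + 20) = z + 5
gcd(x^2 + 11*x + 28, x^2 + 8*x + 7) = x + 7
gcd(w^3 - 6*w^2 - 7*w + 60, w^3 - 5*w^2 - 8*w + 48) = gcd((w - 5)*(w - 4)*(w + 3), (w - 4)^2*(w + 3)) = w^2 - w - 12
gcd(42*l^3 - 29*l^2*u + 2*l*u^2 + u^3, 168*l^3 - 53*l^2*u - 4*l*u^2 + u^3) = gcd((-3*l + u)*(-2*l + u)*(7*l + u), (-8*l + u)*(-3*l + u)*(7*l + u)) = -21*l^2 + 4*l*u + u^2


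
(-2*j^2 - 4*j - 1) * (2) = -4*j^2 - 8*j - 2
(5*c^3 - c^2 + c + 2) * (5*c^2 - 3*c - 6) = 25*c^5 - 20*c^4 - 22*c^3 + 13*c^2 - 12*c - 12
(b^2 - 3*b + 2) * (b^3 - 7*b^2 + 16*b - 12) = b^5 - 10*b^4 + 39*b^3 - 74*b^2 + 68*b - 24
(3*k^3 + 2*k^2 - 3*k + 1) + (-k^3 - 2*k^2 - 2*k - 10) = 2*k^3 - 5*k - 9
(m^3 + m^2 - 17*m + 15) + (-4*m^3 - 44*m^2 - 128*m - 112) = -3*m^3 - 43*m^2 - 145*m - 97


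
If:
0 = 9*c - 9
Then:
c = 1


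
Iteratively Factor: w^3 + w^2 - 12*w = (w - 3)*(w^2 + 4*w) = (w - 3)*(w + 4)*(w)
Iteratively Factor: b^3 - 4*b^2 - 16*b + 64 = (b + 4)*(b^2 - 8*b + 16) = (b - 4)*(b + 4)*(b - 4)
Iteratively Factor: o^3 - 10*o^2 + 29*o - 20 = (o - 4)*(o^2 - 6*o + 5) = (o - 5)*(o - 4)*(o - 1)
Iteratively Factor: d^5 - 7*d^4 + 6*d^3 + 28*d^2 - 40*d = (d - 5)*(d^4 - 2*d^3 - 4*d^2 + 8*d) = (d - 5)*(d - 2)*(d^3 - 4*d) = (d - 5)*(d - 2)^2*(d^2 + 2*d) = (d - 5)*(d - 2)^2*(d + 2)*(d)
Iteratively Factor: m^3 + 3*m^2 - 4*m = (m + 4)*(m^2 - m) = (m - 1)*(m + 4)*(m)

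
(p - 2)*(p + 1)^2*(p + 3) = p^4 + 3*p^3 - 3*p^2 - 11*p - 6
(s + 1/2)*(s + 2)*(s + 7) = s^3 + 19*s^2/2 + 37*s/2 + 7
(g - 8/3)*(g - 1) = g^2 - 11*g/3 + 8/3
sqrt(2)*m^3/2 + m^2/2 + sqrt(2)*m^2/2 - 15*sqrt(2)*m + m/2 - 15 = (m - 5)*(m + 6)*(sqrt(2)*m/2 + 1/2)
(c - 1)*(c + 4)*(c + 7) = c^3 + 10*c^2 + 17*c - 28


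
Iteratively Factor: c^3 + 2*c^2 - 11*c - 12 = (c + 4)*(c^2 - 2*c - 3) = (c - 3)*(c + 4)*(c + 1)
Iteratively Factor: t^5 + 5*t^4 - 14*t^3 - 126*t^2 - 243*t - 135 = (t + 3)*(t^4 + 2*t^3 - 20*t^2 - 66*t - 45) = (t + 3)^2*(t^3 - t^2 - 17*t - 15) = (t - 5)*(t + 3)^2*(t^2 + 4*t + 3) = (t - 5)*(t + 3)^3*(t + 1)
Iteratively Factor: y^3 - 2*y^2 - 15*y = (y)*(y^2 - 2*y - 15) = y*(y - 5)*(y + 3)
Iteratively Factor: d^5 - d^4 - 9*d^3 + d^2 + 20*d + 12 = (d + 1)*(d^4 - 2*d^3 - 7*d^2 + 8*d + 12) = (d - 2)*(d + 1)*(d^3 - 7*d - 6) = (d - 3)*(d - 2)*(d + 1)*(d^2 + 3*d + 2) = (d - 3)*(d - 2)*(d + 1)^2*(d + 2)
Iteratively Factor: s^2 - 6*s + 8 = (s - 4)*(s - 2)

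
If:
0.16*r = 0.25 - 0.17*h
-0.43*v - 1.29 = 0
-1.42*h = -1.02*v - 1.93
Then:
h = -0.80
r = 2.41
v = -3.00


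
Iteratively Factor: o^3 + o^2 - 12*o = (o)*(o^2 + o - 12) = o*(o - 3)*(o + 4)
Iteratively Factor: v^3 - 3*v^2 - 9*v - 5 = (v + 1)*(v^2 - 4*v - 5) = (v + 1)^2*(v - 5)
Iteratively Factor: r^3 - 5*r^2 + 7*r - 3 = (r - 1)*(r^2 - 4*r + 3) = (r - 3)*(r - 1)*(r - 1)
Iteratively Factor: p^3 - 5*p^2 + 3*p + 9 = (p + 1)*(p^2 - 6*p + 9) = (p - 3)*(p + 1)*(p - 3)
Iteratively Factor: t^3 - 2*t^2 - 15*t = (t)*(t^2 - 2*t - 15) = t*(t + 3)*(t - 5)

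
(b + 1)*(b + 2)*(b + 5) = b^3 + 8*b^2 + 17*b + 10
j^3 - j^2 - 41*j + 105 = (j - 5)*(j - 3)*(j + 7)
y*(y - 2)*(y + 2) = y^3 - 4*y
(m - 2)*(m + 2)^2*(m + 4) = m^4 + 6*m^3 + 4*m^2 - 24*m - 32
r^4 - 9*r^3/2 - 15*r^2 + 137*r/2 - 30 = (r - 5)*(r - 3)*(r - 1/2)*(r + 4)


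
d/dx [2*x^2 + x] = 4*x + 1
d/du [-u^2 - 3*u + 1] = -2*u - 3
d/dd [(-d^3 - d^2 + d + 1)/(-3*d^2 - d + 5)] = (3*d^4 + 2*d^3 - 11*d^2 - 4*d + 6)/(9*d^4 + 6*d^3 - 29*d^2 - 10*d + 25)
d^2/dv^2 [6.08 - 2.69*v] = 0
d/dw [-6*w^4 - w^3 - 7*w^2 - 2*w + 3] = -24*w^3 - 3*w^2 - 14*w - 2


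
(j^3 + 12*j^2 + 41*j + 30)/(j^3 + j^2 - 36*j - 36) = (j + 5)/(j - 6)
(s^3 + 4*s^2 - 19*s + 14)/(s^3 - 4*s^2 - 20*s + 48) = (s^2 + 6*s - 7)/(s^2 - 2*s - 24)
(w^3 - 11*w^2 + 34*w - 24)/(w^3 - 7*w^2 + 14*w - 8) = (w - 6)/(w - 2)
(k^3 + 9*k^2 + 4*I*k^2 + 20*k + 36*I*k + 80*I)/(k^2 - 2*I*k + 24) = (k^2 + 9*k + 20)/(k - 6*I)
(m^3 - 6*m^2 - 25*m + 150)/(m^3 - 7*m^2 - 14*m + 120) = (m + 5)/(m + 4)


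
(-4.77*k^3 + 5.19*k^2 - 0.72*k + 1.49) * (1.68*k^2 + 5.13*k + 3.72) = -8.0136*k^5 - 15.7509*k^4 + 7.6707*k^3 + 18.1164*k^2 + 4.9653*k + 5.5428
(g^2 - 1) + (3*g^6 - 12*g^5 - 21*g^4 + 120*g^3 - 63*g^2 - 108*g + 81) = 3*g^6 - 12*g^5 - 21*g^4 + 120*g^3 - 62*g^2 - 108*g + 80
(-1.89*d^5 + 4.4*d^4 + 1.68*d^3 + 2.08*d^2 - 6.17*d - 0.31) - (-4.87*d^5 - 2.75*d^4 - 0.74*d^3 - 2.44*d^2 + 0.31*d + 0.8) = 2.98*d^5 + 7.15*d^4 + 2.42*d^3 + 4.52*d^2 - 6.48*d - 1.11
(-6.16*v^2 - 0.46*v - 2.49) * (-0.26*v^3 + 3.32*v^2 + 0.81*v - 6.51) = 1.6016*v^5 - 20.3316*v^4 - 5.8694*v^3 + 31.4622*v^2 + 0.9777*v + 16.2099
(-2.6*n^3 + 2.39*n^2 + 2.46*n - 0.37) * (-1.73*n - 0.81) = 4.498*n^4 - 2.0287*n^3 - 6.1917*n^2 - 1.3525*n + 0.2997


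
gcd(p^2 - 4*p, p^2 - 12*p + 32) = p - 4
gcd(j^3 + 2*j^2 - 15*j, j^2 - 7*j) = j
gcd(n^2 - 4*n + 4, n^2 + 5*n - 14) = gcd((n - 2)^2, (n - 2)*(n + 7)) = n - 2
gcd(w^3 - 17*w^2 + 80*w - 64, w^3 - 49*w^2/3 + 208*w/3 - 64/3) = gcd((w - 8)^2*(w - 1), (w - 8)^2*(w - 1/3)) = w^2 - 16*w + 64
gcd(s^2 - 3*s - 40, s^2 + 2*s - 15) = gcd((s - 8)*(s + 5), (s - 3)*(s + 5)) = s + 5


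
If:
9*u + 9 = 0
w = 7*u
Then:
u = -1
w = -7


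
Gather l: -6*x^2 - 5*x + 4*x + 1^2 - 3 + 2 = -6*x^2 - x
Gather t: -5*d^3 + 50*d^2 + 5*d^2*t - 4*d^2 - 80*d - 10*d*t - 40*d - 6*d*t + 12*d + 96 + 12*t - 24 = -5*d^3 + 46*d^2 - 108*d + t*(5*d^2 - 16*d + 12) + 72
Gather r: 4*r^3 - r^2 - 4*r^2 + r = 4*r^3 - 5*r^2 + r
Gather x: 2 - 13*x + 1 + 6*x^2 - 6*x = 6*x^2 - 19*x + 3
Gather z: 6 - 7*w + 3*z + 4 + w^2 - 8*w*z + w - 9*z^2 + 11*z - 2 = w^2 - 6*w - 9*z^2 + z*(14 - 8*w) + 8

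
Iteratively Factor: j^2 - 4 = (j - 2)*(j + 2)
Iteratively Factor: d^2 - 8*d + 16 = (d - 4)*(d - 4)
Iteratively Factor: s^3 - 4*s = (s)*(s^2 - 4) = s*(s - 2)*(s + 2)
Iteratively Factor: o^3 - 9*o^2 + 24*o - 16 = (o - 4)*(o^2 - 5*o + 4) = (o - 4)*(o - 1)*(o - 4)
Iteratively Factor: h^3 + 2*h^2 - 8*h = (h - 2)*(h^2 + 4*h) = h*(h - 2)*(h + 4)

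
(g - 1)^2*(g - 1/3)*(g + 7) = g^4 + 14*g^3/3 - 44*g^2/3 + 34*g/3 - 7/3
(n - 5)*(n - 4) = n^2 - 9*n + 20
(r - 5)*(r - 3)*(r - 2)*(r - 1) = r^4 - 11*r^3 + 41*r^2 - 61*r + 30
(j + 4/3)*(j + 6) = j^2 + 22*j/3 + 8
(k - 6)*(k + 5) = k^2 - k - 30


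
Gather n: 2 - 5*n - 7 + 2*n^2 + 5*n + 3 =2*n^2 - 2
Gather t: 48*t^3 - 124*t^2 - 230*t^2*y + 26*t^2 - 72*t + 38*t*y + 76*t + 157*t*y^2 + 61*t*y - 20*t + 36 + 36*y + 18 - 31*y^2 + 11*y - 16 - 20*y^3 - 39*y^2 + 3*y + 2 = 48*t^3 + t^2*(-230*y - 98) + t*(157*y^2 + 99*y - 16) - 20*y^3 - 70*y^2 + 50*y + 40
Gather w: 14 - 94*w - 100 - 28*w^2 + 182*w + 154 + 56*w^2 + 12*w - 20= 28*w^2 + 100*w + 48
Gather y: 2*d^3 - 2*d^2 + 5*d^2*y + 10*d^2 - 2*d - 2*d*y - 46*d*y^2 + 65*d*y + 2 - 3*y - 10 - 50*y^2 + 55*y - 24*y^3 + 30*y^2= 2*d^3 + 8*d^2 - 2*d - 24*y^3 + y^2*(-46*d - 20) + y*(5*d^2 + 63*d + 52) - 8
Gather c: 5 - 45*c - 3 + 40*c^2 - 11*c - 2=40*c^2 - 56*c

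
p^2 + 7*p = p*(p + 7)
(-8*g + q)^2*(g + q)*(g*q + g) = 64*g^4*q + 64*g^4 + 48*g^3*q^2 + 48*g^3*q - 15*g^2*q^3 - 15*g^2*q^2 + g*q^4 + g*q^3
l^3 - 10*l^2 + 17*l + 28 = (l - 7)*(l - 4)*(l + 1)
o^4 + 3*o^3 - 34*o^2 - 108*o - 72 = (o - 6)*(o + 1)*(o + 2)*(o + 6)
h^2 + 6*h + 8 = (h + 2)*(h + 4)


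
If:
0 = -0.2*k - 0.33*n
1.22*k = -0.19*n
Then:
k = 0.00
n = 0.00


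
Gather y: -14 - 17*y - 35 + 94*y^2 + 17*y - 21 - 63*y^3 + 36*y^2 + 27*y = -63*y^3 + 130*y^2 + 27*y - 70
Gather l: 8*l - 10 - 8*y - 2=8*l - 8*y - 12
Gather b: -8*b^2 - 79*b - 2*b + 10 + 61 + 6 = -8*b^2 - 81*b + 77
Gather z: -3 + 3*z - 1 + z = 4*z - 4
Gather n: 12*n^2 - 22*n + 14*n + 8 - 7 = 12*n^2 - 8*n + 1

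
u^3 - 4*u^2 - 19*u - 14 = (u - 7)*(u + 1)*(u + 2)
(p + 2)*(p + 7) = p^2 + 9*p + 14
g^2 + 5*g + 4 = (g + 1)*(g + 4)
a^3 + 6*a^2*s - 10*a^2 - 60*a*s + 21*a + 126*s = (a - 7)*(a - 3)*(a + 6*s)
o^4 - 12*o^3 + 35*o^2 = o^2*(o - 7)*(o - 5)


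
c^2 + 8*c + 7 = (c + 1)*(c + 7)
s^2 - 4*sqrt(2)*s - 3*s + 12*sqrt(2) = (s - 3)*(s - 4*sqrt(2))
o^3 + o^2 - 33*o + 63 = (o - 3)^2*(o + 7)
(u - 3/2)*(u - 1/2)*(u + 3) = u^3 + u^2 - 21*u/4 + 9/4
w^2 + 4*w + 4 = (w + 2)^2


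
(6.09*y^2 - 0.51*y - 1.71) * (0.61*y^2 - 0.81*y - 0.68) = 3.7149*y^4 - 5.244*y^3 - 4.7712*y^2 + 1.7319*y + 1.1628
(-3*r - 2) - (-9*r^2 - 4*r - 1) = 9*r^2 + r - 1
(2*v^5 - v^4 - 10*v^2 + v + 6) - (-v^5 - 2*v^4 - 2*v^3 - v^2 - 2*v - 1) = 3*v^5 + v^4 + 2*v^3 - 9*v^2 + 3*v + 7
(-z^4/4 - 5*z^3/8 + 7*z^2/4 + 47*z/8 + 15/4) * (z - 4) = -z^5/4 + 3*z^4/8 + 17*z^3/4 - 9*z^2/8 - 79*z/4 - 15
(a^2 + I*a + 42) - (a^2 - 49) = I*a + 91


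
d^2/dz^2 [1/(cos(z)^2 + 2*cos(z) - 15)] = (-8*sin(z)^4 + 132*sin(z)^2 - 45*cos(z) - 3*cos(3*z) - 48)/(2*(cos(z) - 3)^3*(cos(z) + 5)^3)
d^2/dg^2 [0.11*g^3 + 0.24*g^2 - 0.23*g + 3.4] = 0.66*g + 0.48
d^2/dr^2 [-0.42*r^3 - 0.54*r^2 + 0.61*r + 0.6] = -2.52*r - 1.08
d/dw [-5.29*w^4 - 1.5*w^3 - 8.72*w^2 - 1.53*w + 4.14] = -21.16*w^3 - 4.5*w^2 - 17.44*w - 1.53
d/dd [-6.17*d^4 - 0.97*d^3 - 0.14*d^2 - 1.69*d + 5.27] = -24.68*d^3 - 2.91*d^2 - 0.28*d - 1.69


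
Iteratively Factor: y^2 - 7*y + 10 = (y - 5)*(y - 2)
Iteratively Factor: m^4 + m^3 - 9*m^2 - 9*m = (m + 1)*(m^3 - 9*m) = (m + 1)*(m + 3)*(m^2 - 3*m) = (m - 3)*(m + 1)*(m + 3)*(m)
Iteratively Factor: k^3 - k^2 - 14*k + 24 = (k - 3)*(k^2 + 2*k - 8) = (k - 3)*(k + 4)*(k - 2)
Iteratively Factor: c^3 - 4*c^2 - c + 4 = (c - 4)*(c^2 - 1) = (c - 4)*(c - 1)*(c + 1)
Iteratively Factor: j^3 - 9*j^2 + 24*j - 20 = (j - 2)*(j^2 - 7*j + 10) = (j - 5)*(j - 2)*(j - 2)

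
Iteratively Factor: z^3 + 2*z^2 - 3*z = (z)*(z^2 + 2*z - 3) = z*(z + 3)*(z - 1)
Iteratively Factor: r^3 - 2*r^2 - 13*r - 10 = (r + 2)*(r^2 - 4*r - 5) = (r + 1)*(r + 2)*(r - 5)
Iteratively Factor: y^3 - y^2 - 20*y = (y + 4)*(y^2 - 5*y) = y*(y + 4)*(y - 5)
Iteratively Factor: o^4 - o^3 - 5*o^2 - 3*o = (o + 1)*(o^3 - 2*o^2 - 3*o) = o*(o + 1)*(o^2 - 2*o - 3) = o*(o - 3)*(o + 1)*(o + 1)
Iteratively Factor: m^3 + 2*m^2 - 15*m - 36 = (m + 3)*(m^2 - m - 12) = (m + 3)^2*(m - 4)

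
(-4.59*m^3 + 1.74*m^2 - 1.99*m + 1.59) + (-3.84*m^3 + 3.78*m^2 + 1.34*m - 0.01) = -8.43*m^3 + 5.52*m^2 - 0.65*m + 1.58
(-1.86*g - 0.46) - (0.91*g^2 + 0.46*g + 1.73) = -0.91*g^2 - 2.32*g - 2.19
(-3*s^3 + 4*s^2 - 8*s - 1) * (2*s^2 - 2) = -6*s^5 + 8*s^4 - 10*s^3 - 10*s^2 + 16*s + 2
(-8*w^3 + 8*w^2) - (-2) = -8*w^3 + 8*w^2 + 2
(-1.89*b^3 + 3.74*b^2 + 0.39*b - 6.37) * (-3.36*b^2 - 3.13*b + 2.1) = 6.3504*b^5 - 6.6507*b^4 - 16.9856*b^3 + 28.0365*b^2 + 20.7571*b - 13.377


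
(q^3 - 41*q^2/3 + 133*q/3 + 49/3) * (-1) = -q^3 + 41*q^2/3 - 133*q/3 - 49/3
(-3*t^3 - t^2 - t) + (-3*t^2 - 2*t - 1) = -3*t^3 - 4*t^2 - 3*t - 1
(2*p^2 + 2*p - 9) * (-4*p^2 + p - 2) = -8*p^4 - 6*p^3 + 34*p^2 - 13*p + 18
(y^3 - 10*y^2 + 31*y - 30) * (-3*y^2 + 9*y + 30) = -3*y^5 + 39*y^4 - 153*y^3 + 69*y^2 + 660*y - 900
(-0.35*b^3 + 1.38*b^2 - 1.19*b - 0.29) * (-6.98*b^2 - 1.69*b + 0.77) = 2.443*b^5 - 9.0409*b^4 + 5.7045*b^3 + 5.0979*b^2 - 0.4262*b - 0.2233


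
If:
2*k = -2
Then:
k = -1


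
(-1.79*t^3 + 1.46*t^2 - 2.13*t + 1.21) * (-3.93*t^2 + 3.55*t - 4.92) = 7.0347*t^5 - 12.0923*t^4 + 22.3607*t^3 - 19.5*t^2 + 14.7751*t - 5.9532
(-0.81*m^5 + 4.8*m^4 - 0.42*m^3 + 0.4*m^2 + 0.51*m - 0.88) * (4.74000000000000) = -3.8394*m^5 + 22.752*m^4 - 1.9908*m^3 + 1.896*m^2 + 2.4174*m - 4.1712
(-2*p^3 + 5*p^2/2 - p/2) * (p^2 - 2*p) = -2*p^5 + 13*p^4/2 - 11*p^3/2 + p^2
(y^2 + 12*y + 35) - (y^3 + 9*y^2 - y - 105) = -y^3 - 8*y^2 + 13*y + 140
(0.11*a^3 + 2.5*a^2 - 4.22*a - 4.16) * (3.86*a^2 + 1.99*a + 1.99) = 0.4246*a^5 + 9.8689*a^4 - 11.0953*a^3 - 19.4804*a^2 - 16.6762*a - 8.2784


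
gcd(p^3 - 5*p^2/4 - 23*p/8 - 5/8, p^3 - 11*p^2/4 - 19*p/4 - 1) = p^2 + 5*p/4 + 1/4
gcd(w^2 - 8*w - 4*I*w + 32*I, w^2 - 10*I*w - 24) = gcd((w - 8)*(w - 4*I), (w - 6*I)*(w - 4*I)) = w - 4*I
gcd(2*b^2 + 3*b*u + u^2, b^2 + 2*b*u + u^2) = b + u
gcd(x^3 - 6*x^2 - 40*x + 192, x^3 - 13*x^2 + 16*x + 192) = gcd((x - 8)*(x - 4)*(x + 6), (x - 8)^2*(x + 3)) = x - 8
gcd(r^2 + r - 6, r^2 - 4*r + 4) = r - 2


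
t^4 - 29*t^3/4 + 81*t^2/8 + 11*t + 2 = (t - 4)^2*(t + 1/4)*(t + 1/2)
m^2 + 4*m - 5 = (m - 1)*(m + 5)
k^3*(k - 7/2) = k^4 - 7*k^3/2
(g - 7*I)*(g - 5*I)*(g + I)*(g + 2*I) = g^4 - 9*I*g^3 - g^2 - 81*I*g + 70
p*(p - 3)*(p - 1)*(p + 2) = p^4 - 2*p^3 - 5*p^2 + 6*p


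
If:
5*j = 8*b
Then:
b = 5*j/8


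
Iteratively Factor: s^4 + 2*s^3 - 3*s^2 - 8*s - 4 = (s + 1)*(s^3 + s^2 - 4*s - 4) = (s + 1)*(s + 2)*(s^2 - s - 2) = (s - 2)*(s + 1)*(s + 2)*(s + 1)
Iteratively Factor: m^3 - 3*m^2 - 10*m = (m)*(m^2 - 3*m - 10) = m*(m - 5)*(m + 2)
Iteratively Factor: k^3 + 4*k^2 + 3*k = (k + 1)*(k^2 + 3*k) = k*(k + 1)*(k + 3)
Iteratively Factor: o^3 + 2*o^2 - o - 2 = (o + 1)*(o^2 + o - 2) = (o - 1)*(o + 1)*(o + 2)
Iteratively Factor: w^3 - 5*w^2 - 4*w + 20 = (w + 2)*(w^2 - 7*w + 10) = (w - 5)*(w + 2)*(w - 2)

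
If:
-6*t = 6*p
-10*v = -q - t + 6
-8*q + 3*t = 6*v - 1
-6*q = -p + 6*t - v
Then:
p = 323/735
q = 101/245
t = -323/735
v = -443/735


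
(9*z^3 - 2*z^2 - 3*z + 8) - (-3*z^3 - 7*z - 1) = 12*z^3 - 2*z^2 + 4*z + 9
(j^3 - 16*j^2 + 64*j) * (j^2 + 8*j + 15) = j^5 - 8*j^4 - 49*j^3 + 272*j^2 + 960*j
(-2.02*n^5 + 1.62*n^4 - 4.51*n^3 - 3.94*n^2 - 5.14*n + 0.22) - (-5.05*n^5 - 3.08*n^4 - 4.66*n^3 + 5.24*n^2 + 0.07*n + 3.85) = 3.03*n^5 + 4.7*n^4 + 0.15*n^3 - 9.18*n^2 - 5.21*n - 3.63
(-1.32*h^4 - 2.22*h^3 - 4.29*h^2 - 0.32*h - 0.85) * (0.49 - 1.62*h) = 2.1384*h^5 + 2.9496*h^4 + 5.862*h^3 - 1.5837*h^2 + 1.2202*h - 0.4165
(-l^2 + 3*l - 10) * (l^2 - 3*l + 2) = -l^4 + 6*l^3 - 21*l^2 + 36*l - 20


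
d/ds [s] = 1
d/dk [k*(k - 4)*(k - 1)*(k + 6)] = 4*k^3 + 3*k^2 - 52*k + 24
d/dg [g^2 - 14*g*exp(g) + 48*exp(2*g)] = -14*g*exp(g) + 2*g + 96*exp(2*g) - 14*exp(g)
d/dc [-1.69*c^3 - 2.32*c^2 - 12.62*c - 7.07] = -5.07*c^2 - 4.64*c - 12.62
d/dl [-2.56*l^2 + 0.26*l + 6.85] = 0.26 - 5.12*l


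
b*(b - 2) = b^2 - 2*b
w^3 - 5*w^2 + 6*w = w*(w - 3)*(w - 2)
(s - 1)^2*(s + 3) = s^3 + s^2 - 5*s + 3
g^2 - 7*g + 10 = (g - 5)*(g - 2)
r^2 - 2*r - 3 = (r - 3)*(r + 1)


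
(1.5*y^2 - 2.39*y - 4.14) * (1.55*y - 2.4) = 2.325*y^3 - 7.3045*y^2 - 0.681*y + 9.936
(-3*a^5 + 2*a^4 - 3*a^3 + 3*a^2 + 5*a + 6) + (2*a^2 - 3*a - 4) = -3*a^5 + 2*a^4 - 3*a^3 + 5*a^2 + 2*a + 2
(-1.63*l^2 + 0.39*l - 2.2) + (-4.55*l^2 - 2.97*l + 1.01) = -6.18*l^2 - 2.58*l - 1.19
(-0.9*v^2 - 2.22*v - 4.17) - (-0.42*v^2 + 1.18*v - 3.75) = -0.48*v^2 - 3.4*v - 0.42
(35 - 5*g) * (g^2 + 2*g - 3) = -5*g^3 + 25*g^2 + 85*g - 105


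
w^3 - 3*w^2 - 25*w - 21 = (w - 7)*(w + 1)*(w + 3)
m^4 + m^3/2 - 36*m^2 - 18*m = m*(m - 6)*(m + 1/2)*(m + 6)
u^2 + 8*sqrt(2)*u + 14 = (u + sqrt(2))*(u + 7*sqrt(2))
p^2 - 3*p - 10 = (p - 5)*(p + 2)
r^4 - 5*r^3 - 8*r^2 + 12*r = r*(r - 6)*(r - 1)*(r + 2)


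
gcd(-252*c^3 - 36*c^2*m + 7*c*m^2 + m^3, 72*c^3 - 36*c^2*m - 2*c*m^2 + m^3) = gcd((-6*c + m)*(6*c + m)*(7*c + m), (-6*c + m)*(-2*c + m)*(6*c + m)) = 36*c^2 - m^2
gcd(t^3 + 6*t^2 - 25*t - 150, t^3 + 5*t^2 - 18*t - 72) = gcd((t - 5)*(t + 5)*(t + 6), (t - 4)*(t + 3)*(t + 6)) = t + 6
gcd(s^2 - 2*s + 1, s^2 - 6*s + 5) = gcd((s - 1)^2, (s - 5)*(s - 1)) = s - 1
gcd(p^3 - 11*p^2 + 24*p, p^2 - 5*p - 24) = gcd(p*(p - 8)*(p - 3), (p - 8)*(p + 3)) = p - 8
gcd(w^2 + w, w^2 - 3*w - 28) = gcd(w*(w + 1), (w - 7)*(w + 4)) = 1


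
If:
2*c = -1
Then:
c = -1/2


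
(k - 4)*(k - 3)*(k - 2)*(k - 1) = k^4 - 10*k^3 + 35*k^2 - 50*k + 24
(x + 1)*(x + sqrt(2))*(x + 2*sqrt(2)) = x^3 + x^2 + 3*sqrt(2)*x^2 + 4*x + 3*sqrt(2)*x + 4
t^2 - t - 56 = (t - 8)*(t + 7)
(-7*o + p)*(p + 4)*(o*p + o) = -7*o^2*p^2 - 35*o^2*p - 28*o^2 + o*p^3 + 5*o*p^2 + 4*o*p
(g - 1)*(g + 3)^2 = g^3 + 5*g^2 + 3*g - 9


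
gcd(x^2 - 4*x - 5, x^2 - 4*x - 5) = x^2 - 4*x - 5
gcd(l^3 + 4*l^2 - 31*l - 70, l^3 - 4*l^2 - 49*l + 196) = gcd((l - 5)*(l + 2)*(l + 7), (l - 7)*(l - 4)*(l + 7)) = l + 7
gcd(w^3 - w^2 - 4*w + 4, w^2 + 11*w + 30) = 1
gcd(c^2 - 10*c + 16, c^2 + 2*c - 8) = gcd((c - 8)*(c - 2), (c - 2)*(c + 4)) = c - 2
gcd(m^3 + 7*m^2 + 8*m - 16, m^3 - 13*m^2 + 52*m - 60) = 1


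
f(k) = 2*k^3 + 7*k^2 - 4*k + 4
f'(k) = 6*k^2 + 14*k - 4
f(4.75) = 357.28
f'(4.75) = 197.88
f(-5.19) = -66.28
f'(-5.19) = 84.96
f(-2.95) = 25.37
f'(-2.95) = 6.92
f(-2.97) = 25.23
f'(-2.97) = 7.35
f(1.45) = 19.01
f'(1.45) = 28.92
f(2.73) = 85.94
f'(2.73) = 78.94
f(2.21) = 50.94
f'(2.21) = 56.24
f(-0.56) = 8.08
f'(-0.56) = -9.96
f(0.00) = 4.00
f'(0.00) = -4.00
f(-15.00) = -5111.00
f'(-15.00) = 1136.00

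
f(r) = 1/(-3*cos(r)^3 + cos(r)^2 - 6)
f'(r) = (-9*sin(r)*cos(r)^2 + 2*sin(r)*cos(r))/(-3*cos(r)^3 + cos(r)^2 - 6)^2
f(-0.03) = -0.13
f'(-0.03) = 0.00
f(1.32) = -0.17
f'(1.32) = -0.00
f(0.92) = -0.16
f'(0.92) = -0.04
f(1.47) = -0.17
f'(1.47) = 0.00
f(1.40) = -0.17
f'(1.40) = 0.00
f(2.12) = -0.19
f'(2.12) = -0.11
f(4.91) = -0.17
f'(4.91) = -0.00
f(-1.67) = -0.17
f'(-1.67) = 0.01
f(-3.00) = -0.47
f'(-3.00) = 0.34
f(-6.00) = -0.13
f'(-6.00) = -0.03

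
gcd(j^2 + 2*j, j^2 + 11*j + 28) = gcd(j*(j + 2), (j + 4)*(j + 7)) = 1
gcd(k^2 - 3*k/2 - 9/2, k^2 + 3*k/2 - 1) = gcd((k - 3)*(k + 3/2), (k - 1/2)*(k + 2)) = 1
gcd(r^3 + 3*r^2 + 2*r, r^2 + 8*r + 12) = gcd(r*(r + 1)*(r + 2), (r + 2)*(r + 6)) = r + 2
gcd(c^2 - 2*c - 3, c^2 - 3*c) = c - 3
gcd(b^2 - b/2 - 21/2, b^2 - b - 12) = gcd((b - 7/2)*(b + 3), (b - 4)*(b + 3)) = b + 3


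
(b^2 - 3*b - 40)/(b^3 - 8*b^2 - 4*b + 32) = (b + 5)/(b^2 - 4)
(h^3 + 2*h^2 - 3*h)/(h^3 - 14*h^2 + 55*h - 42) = h*(h + 3)/(h^2 - 13*h + 42)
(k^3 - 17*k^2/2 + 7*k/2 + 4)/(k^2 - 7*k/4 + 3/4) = 2*(2*k^2 - 15*k - 8)/(4*k - 3)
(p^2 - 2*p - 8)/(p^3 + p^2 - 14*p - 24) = 1/(p + 3)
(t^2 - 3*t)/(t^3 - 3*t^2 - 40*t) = (3 - t)/(-t^2 + 3*t + 40)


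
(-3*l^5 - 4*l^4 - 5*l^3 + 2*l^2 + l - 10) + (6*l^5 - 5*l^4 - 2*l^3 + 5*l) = 3*l^5 - 9*l^4 - 7*l^3 + 2*l^2 + 6*l - 10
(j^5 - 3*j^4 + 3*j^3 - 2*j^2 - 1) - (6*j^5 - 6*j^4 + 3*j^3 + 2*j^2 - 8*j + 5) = -5*j^5 + 3*j^4 - 4*j^2 + 8*j - 6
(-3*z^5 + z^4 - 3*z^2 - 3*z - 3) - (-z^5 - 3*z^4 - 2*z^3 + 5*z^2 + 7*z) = -2*z^5 + 4*z^4 + 2*z^3 - 8*z^2 - 10*z - 3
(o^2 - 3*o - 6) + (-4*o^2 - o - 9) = -3*o^2 - 4*o - 15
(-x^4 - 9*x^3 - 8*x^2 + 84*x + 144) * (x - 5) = -x^5 - 4*x^4 + 37*x^3 + 124*x^2 - 276*x - 720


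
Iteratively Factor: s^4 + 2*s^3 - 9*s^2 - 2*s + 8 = (s - 1)*(s^3 + 3*s^2 - 6*s - 8) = (s - 1)*(s + 4)*(s^2 - s - 2) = (s - 2)*(s - 1)*(s + 4)*(s + 1)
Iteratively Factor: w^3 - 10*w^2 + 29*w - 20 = (w - 4)*(w^2 - 6*w + 5) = (w - 4)*(w - 1)*(w - 5)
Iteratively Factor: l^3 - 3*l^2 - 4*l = (l + 1)*(l^2 - 4*l) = l*(l + 1)*(l - 4)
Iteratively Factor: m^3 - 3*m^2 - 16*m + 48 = (m + 4)*(m^2 - 7*m + 12) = (m - 3)*(m + 4)*(m - 4)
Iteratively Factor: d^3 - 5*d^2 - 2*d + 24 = (d + 2)*(d^2 - 7*d + 12) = (d - 3)*(d + 2)*(d - 4)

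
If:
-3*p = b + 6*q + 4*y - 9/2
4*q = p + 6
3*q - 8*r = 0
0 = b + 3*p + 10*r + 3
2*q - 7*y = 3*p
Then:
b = 453/194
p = -270/97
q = 78/97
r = 117/388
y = 138/97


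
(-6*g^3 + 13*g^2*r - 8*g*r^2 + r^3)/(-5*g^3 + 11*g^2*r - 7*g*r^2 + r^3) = (-6*g + r)/(-5*g + r)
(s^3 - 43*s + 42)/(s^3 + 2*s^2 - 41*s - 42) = (s - 1)/(s + 1)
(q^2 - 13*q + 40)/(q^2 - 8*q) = (q - 5)/q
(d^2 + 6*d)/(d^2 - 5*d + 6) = d*(d + 6)/(d^2 - 5*d + 6)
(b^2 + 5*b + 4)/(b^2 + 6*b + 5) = (b + 4)/(b + 5)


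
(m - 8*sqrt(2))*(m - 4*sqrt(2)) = m^2 - 12*sqrt(2)*m + 64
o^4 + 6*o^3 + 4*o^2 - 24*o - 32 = (o - 2)*(o + 2)^2*(o + 4)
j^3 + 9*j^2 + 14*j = j*(j + 2)*(j + 7)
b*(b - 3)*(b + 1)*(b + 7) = b^4 + 5*b^3 - 17*b^2 - 21*b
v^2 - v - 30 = (v - 6)*(v + 5)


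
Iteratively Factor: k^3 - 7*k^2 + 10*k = (k - 5)*(k^2 - 2*k) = (k - 5)*(k - 2)*(k)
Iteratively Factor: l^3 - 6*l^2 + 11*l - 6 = (l - 3)*(l^2 - 3*l + 2) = (l - 3)*(l - 2)*(l - 1)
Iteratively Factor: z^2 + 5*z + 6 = (z + 3)*(z + 2)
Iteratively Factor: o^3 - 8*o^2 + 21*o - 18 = (o - 3)*(o^2 - 5*o + 6) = (o - 3)*(o - 2)*(o - 3)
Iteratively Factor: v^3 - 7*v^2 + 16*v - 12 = (v - 2)*(v^2 - 5*v + 6) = (v - 3)*(v - 2)*(v - 2)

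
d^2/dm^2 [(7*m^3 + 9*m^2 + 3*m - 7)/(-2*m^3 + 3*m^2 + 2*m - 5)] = 4*(-39*m^6 - 60*m^5 + 267*m^4 + 88*m^3 + 45*m^2 - 372*m - 61)/(8*m^9 - 36*m^8 + 30*m^7 + 105*m^6 - 210*m^5 - 21*m^4 + 322*m^3 - 165*m^2 - 150*m + 125)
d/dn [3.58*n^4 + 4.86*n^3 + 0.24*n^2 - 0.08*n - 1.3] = 14.32*n^3 + 14.58*n^2 + 0.48*n - 0.08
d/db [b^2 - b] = 2*b - 1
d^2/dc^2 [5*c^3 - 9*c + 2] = 30*c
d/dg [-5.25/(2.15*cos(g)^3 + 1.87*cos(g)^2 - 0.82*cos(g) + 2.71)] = (-33.8625*cos(g)^2 - 19.635*cos(g) + 4.305)*sin(g)/(2.15*cos(g)^3 + 1.87*cos(g)^2 - 0.82*cos(g) + 2.71)^2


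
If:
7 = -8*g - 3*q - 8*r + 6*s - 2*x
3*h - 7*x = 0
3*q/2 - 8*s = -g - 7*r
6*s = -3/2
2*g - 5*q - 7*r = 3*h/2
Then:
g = -7*x/78 - 227/260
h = 7*x/3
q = -14*x/13 - 23/130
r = 19*x/78 - 8/65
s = -1/4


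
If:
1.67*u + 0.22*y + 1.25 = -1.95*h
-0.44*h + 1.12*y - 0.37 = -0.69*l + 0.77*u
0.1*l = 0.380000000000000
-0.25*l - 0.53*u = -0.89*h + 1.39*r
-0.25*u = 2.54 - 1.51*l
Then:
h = -11.84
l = 3.80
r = -13.14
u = 12.79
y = 2.13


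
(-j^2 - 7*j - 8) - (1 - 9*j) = -j^2 + 2*j - 9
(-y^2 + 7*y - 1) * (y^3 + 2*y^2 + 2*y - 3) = -y^5 + 5*y^4 + 11*y^3 + 15*y^2 - 23*y + 3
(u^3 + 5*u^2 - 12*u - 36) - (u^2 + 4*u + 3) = u^3 + 4*u^2 - 16*u - 39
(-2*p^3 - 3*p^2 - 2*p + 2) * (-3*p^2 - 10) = 6*p^5 + 9*p^4 + 26*p^3 + 24*p^2 + 20*p - 20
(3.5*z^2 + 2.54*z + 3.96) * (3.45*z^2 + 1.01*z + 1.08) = 12.075*z^4 + 12.298*z^3 + 20.0074*z^2 + 6.7428*z + 4.2768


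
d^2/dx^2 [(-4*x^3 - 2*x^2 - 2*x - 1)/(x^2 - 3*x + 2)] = 18*(-4*x^3 + 9*x^2 - 3*x - 3)/(x^6 - 9*x^5 + 33*x^4 - 63*x^3 + 66*x^2 - 36*x + 8)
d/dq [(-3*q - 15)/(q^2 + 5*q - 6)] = 3*(q^2 + 10*q + 31)/(q^4 + 10*q^3 + 13*q^2 - 60*q + 36)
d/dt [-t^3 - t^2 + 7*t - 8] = -3*t^2 - 2*t + 7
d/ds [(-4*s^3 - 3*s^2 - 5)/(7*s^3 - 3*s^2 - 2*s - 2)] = (33*s^4 + 16*s^3 + 135*s^2 - 18*s - 10)/(49*s^6 - 42*s^5 - 19*s^4 - 16*s^3 + 16*s^2 + 8*s + 4)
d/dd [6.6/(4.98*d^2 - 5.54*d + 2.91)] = (36.564 - 65.736*d)/(4.98*d^2 - 5.54*d + 2.91)^2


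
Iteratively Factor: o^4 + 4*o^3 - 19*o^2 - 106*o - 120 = (o + 3)*(o^3 + o^2 - 22*o - 40) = (o + 3)*(o + 4)*(o^2 - 3*o - 10) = (o - 5)*(o + 3)*(o + 4)*(o + 2)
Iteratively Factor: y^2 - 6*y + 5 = (y - 1)*(y - 5)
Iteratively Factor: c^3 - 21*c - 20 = (c + 4)*(c^2 - 4*c - 5) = (c - 5)*(c + 4)*(c + 1)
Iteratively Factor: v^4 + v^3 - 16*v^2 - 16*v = (v)*(v^3 + v^2 - 16*v - 16) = v*(v + 1)*(v^2 - 16) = v*(v + 1)*(v + 4)*(v - 4)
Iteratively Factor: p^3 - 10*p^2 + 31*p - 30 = (p - 3)*(p^2 - 7*p + 10) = (p - 3)*(p - 2)*(p - 5)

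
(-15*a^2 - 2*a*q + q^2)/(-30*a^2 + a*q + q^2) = (3*a + q)/(6*a + q)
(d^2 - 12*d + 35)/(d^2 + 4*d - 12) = (d^2 - 12*d + 35)/(d^2 + 4*d - 12)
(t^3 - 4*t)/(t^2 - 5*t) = (t^2 - 4)/(t - 5)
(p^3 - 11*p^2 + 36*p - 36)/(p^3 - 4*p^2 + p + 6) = (p - 6)/(p + 1)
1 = 1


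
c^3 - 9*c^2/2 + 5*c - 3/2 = (c - 3)*(c - 1)*(c - 1/2)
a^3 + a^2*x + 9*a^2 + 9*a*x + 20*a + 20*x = (a + 4)*(a + 5)*(a + x)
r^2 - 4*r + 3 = (r - 3)*(r - 1)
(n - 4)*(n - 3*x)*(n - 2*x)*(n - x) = n^4 - 6*n^3*x - 4*n^3 + 11*n^2*x^2 + 24*n^2*x - 6*n*x^3 - 44*n*x^2 + 24*x^3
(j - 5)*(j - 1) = j^2 - 6*j + 5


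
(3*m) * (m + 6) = 3*m^2 + 18*m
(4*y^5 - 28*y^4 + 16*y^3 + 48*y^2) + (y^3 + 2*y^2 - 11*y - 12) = 4*y^5 - 28*y^4 + 17*y^3 + 50*y^2 - 11*y - 12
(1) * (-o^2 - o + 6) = -o^2 - o + 6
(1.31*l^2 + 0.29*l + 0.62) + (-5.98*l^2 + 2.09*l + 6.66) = -4.67*l^2 + 2.38*l + 7.28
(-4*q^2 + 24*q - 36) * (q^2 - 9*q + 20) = -4*q^4 + 60*q^3 - 332*q^2 + 804*q - 720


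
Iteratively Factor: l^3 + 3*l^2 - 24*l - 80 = (l + 4)*(l^2 - l - 20) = (l + 4)^2*(l - 5)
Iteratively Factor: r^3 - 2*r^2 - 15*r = (r + 3)*(r^2 - 5*r) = (r - 5)*(r + 3)*(r)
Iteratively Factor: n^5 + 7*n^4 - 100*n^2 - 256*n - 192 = (n + 3)*(n^4 + 4*n^3 - 12*n^2 - 64*n - 64) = (n + 2)*(n + 3)*(n^3 + 2*n^2 - 16*n - 32) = (n + 2)*(n + 3)*(n + 4)*(n^2 - 2*n - 8) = (n + 2)^2*(n + 3)*(n + 4)*(n - 4)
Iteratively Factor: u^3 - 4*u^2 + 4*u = (u - 2)*(u^2 - 2*u) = (u - 2)^2*(u)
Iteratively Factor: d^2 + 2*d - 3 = (d + 3)*(d - 1)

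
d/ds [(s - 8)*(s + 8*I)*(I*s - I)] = 3*I*s^2 + s*(-16 - 18*I) + 72 + 8*I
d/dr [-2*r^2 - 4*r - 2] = -4*r - 4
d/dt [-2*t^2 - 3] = -4*t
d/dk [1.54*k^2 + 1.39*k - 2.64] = 3.08*k + 1.39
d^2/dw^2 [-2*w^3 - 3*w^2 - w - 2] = -12*w - 6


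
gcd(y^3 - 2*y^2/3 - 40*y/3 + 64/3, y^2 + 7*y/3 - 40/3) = y - 8/3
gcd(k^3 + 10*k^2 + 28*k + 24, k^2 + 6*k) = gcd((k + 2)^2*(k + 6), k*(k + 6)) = k + 6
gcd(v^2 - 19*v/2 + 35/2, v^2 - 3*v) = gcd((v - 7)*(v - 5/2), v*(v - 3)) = 1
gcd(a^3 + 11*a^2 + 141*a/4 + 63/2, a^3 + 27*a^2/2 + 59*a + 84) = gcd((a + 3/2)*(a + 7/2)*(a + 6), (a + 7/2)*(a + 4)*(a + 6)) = a^2 + 19*a/2 + 21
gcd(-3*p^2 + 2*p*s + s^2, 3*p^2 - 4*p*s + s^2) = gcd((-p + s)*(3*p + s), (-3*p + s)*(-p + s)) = p - s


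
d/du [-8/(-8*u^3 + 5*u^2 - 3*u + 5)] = 8*(-24*u^2 + 10*u - 3)/(8*u^3 - 5*u^2 + 3*u - 5)^2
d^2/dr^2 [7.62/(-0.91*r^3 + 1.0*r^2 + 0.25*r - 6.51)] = ((41.6052*r - 15.24)*(0.91*r^3 - 1.0*r^2 - 0.25*r + 6.51) - 7.62*(-5.46*r^2 + 4.0*r + 0.5)*(-2.73*r^2 + 2.0*r + 0.25))/(0.91*r^3 - 1.0*r^2 - 0.25*r + 6.51)^3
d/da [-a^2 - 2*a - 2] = -2*a - 2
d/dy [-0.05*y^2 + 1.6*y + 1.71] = 1.6 - 0.1*y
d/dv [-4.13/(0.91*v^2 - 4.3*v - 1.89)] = (7.5166*v - 17.759)/(-0.91*v^2 + 4.3*v + 1.89)^2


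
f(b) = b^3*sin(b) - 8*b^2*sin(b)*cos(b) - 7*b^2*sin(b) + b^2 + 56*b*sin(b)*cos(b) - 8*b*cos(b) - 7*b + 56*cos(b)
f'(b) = b^3*cos(b) + 8*b^2*sin(b)^2 + 3*b^2*sin(b) - 8*b^2*cos(b)^2 - 7*b^2*cos(b) - 56*b*sin(b)^2 - 16*b*sin(b)*cos(b) - 6*b*sin(b) + 56*b*cos(b)^2 + 2*b + 56*sin(b)*cos(b) - 56*sin(b) - 8*cos(b) - 7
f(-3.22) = -36.34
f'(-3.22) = -168.69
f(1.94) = -68.62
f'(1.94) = -112.39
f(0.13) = 54.51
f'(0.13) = -8.31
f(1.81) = -53.05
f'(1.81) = -125.80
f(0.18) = 54.14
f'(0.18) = -6.38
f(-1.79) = 1.22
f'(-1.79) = 164.01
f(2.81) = -83.23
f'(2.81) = 92.29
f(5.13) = 13.01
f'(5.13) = -54.62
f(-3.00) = -70.03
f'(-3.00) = -130.34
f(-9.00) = 128.91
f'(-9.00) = 378.21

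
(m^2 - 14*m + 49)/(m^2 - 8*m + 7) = (m - 7)/(m - 1)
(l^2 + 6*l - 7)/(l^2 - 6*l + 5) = (l + 7)/(l - 5)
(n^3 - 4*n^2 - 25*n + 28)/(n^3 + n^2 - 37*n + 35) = (n^2 - 3*n - 28)/(n^2 + 2*n - 35)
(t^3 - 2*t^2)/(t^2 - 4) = t^2/(t + 2)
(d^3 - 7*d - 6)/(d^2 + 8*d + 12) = (d^2 - 2*d - 3)/(d + 6)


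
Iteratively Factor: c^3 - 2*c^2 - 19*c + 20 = (c - 5)*(c^2 + 3*c - 4) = (c - 5)*(c - 1)*(c + 4)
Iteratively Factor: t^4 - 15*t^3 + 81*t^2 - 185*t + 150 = (t - 2)*(t^3 - 13*t^2 + 55*t - 75) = (t - 3)*(t - 2)*(t^2 - 10*t + 25) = (t - 5)*(t - 3)*(t - 2)*(t - 5)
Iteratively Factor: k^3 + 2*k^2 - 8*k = (k)*(k^2 + 2*k - 8) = k*(k - 2)*(k + 4)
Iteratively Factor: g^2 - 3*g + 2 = (g - 2)*(g - 1)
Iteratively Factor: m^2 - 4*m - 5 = (m - 5)*(m + 1)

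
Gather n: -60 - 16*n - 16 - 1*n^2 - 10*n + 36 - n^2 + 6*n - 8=-2*n^2 - 20*n - 48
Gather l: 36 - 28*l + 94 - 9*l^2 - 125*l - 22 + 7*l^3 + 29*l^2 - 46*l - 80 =7*l^3 + 20*l^2 - 199*l + 28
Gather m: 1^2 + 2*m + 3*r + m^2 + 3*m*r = m^2 + m*(3*r + 2) + 3*r + 1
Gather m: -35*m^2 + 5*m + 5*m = -35*m^2 + 10*m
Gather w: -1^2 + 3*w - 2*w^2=-2*w^2 + 3*w - 1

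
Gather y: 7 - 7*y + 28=35 - 7*y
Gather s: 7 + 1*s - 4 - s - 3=0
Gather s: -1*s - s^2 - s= -s^2 - 2*s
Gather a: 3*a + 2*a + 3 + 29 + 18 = 5*a + 50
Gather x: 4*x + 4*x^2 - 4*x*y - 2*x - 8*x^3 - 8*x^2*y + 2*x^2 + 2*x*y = -8*x^3 + x^2*(6 - 8*y) + x*(2 - 2*y)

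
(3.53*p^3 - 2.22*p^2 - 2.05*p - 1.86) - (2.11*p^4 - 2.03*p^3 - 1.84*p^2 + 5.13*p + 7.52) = -2.11*p^4 + 5.56*p^3 - 0.38*p^2 - 7.18*p - 9.38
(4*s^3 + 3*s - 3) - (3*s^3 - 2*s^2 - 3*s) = s^3 + 2*s^2 + 6*s - 3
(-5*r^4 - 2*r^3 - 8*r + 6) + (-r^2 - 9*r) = -5*r^4 - 2*r^3 - r^2 - 17*r + 6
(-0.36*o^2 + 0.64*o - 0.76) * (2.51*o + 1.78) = -0.9036*o^3 + 0.9656*o^2 - 0.7684*o - 1.3528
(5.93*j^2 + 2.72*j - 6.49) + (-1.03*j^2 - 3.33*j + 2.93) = 4.9*j^2 - 0.61*j - 3.56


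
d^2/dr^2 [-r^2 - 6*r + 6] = -2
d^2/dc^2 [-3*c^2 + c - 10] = -6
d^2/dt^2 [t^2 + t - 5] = 2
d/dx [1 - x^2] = -2*x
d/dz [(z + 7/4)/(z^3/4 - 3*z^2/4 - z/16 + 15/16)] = 4*(-32*z^3 - 36*z^2 + 168*z + 67)/(16*z^6 - 96*z^5 + 136*z^4 + 144*z^3 - 359*z^2 - 30*z + 225)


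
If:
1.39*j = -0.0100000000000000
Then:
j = -0.01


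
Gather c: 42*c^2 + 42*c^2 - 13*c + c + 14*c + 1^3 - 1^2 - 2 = 84*c^2 + 2*c - 2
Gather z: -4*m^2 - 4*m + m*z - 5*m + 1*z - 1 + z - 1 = -4*m^2 - 9*m + z*(m + 2) - 2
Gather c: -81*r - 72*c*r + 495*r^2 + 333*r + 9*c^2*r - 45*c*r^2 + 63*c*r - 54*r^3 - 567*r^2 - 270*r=9*c^2*r + c*(-45*r^2 - 9*r) - 54*r^3 - 72*r^2 - 18*r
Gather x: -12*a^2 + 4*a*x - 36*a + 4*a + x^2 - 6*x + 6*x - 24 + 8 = -12*a^2 + 4*a*x - 32*a + x^2 - 16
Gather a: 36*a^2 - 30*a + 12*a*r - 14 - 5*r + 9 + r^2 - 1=36*a^2 + a*(12*r - 30) + r^2 - 5*r - 6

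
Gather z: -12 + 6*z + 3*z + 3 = 9*z - 9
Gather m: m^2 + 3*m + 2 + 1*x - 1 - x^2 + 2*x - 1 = m^2 + 3*m - x^2 + 3*x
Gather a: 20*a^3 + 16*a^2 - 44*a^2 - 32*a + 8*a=20*a^3 - 28*a^2 - 24*a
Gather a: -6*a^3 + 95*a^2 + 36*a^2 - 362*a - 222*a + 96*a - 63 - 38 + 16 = -6*a^3 + 131*a^2 - 488*a - 85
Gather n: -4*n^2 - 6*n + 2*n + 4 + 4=-4*n^2 - 4*n + 8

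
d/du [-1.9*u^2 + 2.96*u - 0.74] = 2.96 - 3.8*u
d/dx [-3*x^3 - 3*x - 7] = -9*x^2 - 3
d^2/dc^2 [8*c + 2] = 0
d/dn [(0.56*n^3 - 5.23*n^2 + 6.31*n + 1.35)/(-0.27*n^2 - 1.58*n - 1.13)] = (-0.1512*n^4 - 1.7696*n^3 + 8.0687*n^2 + 12.5488*n - 4.9973)/(0.0729*n^4 + 0.8532*n^3 + 3.1066*n^2 + 3.5708*n + 1.2769)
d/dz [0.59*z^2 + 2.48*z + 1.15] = 1.18*z + 2.48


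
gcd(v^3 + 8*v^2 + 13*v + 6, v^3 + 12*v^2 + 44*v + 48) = v + 6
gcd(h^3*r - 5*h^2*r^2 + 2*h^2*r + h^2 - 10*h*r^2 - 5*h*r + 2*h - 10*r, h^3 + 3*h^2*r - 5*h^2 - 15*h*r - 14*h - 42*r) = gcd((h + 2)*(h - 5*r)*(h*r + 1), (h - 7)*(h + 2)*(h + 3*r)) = h + 2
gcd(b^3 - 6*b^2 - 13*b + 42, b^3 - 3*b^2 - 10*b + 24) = b^2 + b - 6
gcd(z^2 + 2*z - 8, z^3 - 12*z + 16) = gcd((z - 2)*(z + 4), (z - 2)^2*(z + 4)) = z^2 + 2*z - 8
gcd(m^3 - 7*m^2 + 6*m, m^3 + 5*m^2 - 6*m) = m^2 - m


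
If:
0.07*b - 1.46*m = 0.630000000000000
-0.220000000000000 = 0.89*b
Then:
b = -0.25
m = -0.44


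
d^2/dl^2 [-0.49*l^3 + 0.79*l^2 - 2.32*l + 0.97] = 1.58 - 2.94*l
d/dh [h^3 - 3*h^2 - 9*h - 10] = 3*h^2 - 6*h - 9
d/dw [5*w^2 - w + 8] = 10*w - 1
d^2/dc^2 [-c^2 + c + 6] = -2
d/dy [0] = 0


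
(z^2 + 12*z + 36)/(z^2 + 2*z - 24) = (z + 6)/(z - 4)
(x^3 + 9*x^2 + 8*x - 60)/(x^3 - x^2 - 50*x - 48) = (x^2 + 3*x - 10)/(x^2 - 7*x - 8)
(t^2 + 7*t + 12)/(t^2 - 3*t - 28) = (t + 3)/(t - 7)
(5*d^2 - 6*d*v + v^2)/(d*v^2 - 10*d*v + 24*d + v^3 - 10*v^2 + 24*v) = (5*d^2 - 6*d*v + v^2)/(d*v^2 - 10*d*v + 24*d + v^3 - 10*v^2 + 24*v)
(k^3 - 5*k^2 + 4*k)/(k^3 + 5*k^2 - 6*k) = (k - 4)/(k + 6)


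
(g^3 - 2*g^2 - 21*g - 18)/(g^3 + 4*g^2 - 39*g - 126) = (g + 1)/(g + 7)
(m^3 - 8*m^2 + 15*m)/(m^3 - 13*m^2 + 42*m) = (m^2 - 8*m + 15)/(m^2 - 13*m + 42)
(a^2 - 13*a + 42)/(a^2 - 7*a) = (a - 6)/a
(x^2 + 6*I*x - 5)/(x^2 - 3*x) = (x^2 + 6*I*x - 5)/(x*(x - 3))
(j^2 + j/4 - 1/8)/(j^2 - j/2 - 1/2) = (j - 1/4)/(j - 1)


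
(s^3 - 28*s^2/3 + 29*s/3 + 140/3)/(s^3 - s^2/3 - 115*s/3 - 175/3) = (s - 4)/(s + 5)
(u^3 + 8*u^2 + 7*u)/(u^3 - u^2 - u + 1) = u*(u + 7)/(u^2 - 2*u + 1)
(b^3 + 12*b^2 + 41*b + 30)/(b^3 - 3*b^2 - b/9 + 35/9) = 9*(b^2 + 11*b + 30)/(9*b^2 - 36*b + 35)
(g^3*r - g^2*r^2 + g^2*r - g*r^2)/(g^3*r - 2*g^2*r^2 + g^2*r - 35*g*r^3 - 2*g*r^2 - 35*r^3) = g*(-g + r)/(-g^2 + 2*g*r + 35*r^2)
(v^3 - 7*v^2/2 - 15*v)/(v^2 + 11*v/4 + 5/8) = 4*v*(v - 6)/(4*v + 1)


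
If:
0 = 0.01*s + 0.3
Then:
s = -30.00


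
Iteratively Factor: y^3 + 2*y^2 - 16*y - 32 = (y - 4)*(y^2 + 6*y + 8) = (y - 4)*(y + 2)*(y + 4)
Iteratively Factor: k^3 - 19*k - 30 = (k + 2)*(k^2 - 2*k - 15) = (k + 2)*(k + 3)*(k - 5)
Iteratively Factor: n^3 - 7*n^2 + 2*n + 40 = (n - 5)*(n^2 - 2*n - 8) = (n - 5)*(n - 4)*(n + 2)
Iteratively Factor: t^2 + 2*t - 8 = (t + 4)*(t - 2)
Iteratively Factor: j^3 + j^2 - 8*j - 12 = (j - 3)*(j^2 + 4*j + 4) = (j - 3)*(j + 2)*(j + 2)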